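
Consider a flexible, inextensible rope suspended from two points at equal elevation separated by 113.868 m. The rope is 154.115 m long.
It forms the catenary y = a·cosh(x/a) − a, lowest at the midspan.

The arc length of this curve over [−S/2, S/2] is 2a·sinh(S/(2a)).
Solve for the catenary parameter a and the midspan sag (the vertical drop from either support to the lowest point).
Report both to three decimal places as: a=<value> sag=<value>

a=41.020 sag=46.275

seed: a₀ = √(S³/(24(L−S))) = √(113.868³/(24·40.247)) = 39.095805
iter 1: u=1.456269  f(a)=+4.490e+00  f'(a)=-2.530e+00  a ← 39.095805 − (+4.490e+00/-2.530e+00) = 40.870398
iter 2: u=1.393038  f(a)=+3.238e-01  f'(a)=-2.177e+00  a ← 40.870398 − (+3.238e-01/-2.177e+00) = 41.019122
iter 3: u=1.387987  f(a)=+1.973e-03  f'(a)=-2.151e+00  a ← 41.019122 − (+1.973e-03/-2.151e+00) = 41.020040
iter 4: u=1.387956  f(a)=+7.428e-08  f'(a)=-2.150e+00  a ← 41.020040 − (+7.428e-08/-2.150e+00) = 41.020040
iter 5: u=1.387956  f(a)=-2.842e-14  f'(a)=-2.150e+00  a ← 41.020040 − (-2.842e-14/-2.150e+00) = 41.020040
converged: |Δa| < 1e-12 after 5 iterations
sag = a·(cosh(S/(2a)) − 1) = 41.020040·(cosh(1.387956) − 1) = 46.275447
T_max/T_min = cosh(S/(2a)) = 2.128118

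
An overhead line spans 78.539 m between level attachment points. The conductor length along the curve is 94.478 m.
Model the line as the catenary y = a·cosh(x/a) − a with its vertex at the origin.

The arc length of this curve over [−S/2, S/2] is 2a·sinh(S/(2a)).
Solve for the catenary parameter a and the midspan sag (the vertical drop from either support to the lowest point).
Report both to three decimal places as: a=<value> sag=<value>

seed: a₀ = √(S³/(24(L−S))) = √(78.539³/(24·15.939)) = 35.587042
iter 1: u=1.103477  f(a)=+9.990e-01  f'(a)=-1.010e+00  a ← 35.587042 − (+9.990e-01/-1.010e+00) = 36.576474
iter 2: u=1.073627  f(a)=+4.318e-02  f'(a)=-9.241e-01  a ← 36.576474 − (+4.318e-02/-9.241e-01) = 36.623199
iter 3: u=1.072258  f(a)=+8.874e-05  f'(a)=-9.203e-01  a ← 36.623199 − (+8.874e-05/-9.203e-01) = 36.623295
iter 4: u=1.072255  f(a)=+3.764e-10  f'(a)=-9.203e-01  a ← 36.623295 − (+3.764e-10/-9.203e-01) = 36.623295
iter 5: u=1.072255  f(a)=+0.000e+00  f'(a)=-9.203e-01  a ← 36.623295 − (+0.000e+00/-9.203e-01) = 36.623295
converged: |Δa| < 1e-12 after 5 iterations
sag = a·(cosh(S/(2a)) − 1) = 36.623295·(cosh(1.072255) − 1) = 23.149515
T_max/T_min = cosh(S/(2a)) = 1.632098

a=36.623 sag=23.150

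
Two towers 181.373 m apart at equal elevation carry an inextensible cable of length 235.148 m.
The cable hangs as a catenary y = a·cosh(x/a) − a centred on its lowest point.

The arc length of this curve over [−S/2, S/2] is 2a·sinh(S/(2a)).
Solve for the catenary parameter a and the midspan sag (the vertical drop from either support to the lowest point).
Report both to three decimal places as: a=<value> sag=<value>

seed: a₀ = √(S³/(24(L−S))) = √(181.373³/(24·53.775)) = 67.992831
iter 1: u=1.333766  f(a)=+4.991e+00  f'(a)=-1.882e+00  a ← 67.992831 − (+4.991e+00/-1.882e+00) = 70.645170
iter 2: u=1.283690  f(a)=+3.069e-01  f'(a)=-1.657e+00  a ← 70.645170 − (+3.069e-01/-1.657e+00) = 70.830411
iter 3: u=1.280333  f(a)=+1.329e-03  f'(a)=-1.642e+00  a ← 70.830411 − (+1.329e-03/-1.642e+00) = 70.831220
iter 4: u=1.280318  f(a)=+2.514e-08  f'(a)=-1.642e+00  a ← 70.831220 − (+2.514e-08/-1.642e+00) = 70.831220
iter 5: u=1.280318  f(a)=+0.000e+00  f'(a)=-1.642e+00  a ← 70.831220 − (+0.000e+00/-1.642e+00) = 70.831220
converged: |Δa| < 1e-12 after 5 iterations
sag = a·(cosh(S/(2a)) − 1) = 70.831220·(cosh(1.280318) − 1) = 66.430236
T_max/T_min = cosh(S/(2a)) = 1.937867

a=70.831 sag=66.430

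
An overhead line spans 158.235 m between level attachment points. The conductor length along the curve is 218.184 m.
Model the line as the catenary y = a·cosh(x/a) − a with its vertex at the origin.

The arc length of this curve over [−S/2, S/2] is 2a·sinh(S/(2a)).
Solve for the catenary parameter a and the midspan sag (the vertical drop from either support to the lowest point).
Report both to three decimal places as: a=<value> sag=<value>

a=55.231 sag=67.046

seed: a₀ = √(S³/(24(L−S))) = √(158.235³/(24·59.949)) = 52.475578
iter 1: u=1.507701  f(a)=+7.194e+00  f'(a)=-2.848e+00  a ← 52.475578 − (+7.194e+00/-2.848e+00) = 55.001508
iter 2: u=1.438461  f(a)=+5.521e-01  f'(a)=-2.426e+00  a ← 55.001508 − (+5.521e-01/-2.426e+00) = 55.229038
iter 3: u=1.432534  f(a)=+3.848e-03  f'(a)=-2.393e+00  a ← 55.229038 − (+3.848e-03/-2.393e+00) = 55.230646
iter 4: u=1.432493  f(a)=+1.898e-07  f'(a)=-2.392e+00  a ← 55.230646 − (+1.898e-07/-2.392e+00) = 55.230646
iter 5: u=1.432493  f(a)=+0.000e+00  f'(a)=-2.392e+00  a ← 55.230646 − (+0.000e+00/-2.392e+00) = 55.230646
converged: |Δa| < 1e-12 after 5 iterations
sag = a·(cosh(S/(2a)) − 1) = 55.230646·(cosh(1.432493) − 1) = 67.045634
T_max/T_min = cosh(S/(2a)) = 2.213921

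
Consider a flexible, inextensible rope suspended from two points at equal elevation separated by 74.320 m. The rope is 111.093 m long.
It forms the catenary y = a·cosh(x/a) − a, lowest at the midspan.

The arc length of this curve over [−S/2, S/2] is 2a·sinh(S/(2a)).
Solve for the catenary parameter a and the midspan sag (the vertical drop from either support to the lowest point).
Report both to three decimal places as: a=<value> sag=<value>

seed: a₀ = √(S³/(24(L−S))) = √(74.320³/(24·36.773)) = 21.566934
iter 1: u=1.723008  f(a)=+5.861e+00  f'(a)=-4.536e+00  a ← 21.566934 − (+5.861e+00/-4.536e+00) = 22.858984
iter 2: u=1.625619  f(a)=+5.680e-01  f'(a)=-3.696e+00  a ← 22.858984 − (+5.680e-01/-3.696e+00) = 23.012663
iter 3: u=1.614763  f(a)=+6.598e-03  f'(a)=-3.610e+00  a ← 23.012663 − (+6.598e-03/-3.610e+00) = 23.014491
iter 4: u=1.614635  f(a)=+9.134e-07  f'(a)=-3.609e+00  a ← 23.014491 − (+9.134e-07/-3.609e+00) = 23.014491
iter 5: u=1.614635  f(a)=+2.842e-14  f'(a)=-3.609e+00  a ← 23.014491 − (+2.842e-14/-3.609e+00) = 23.014491
converged: |Δa| < 1e-12 after 5 iterations
sag = a·(cosh(S/(2a)) − 1) = 23.014491·(cosh(1.614635) − 1) = 37.111048
T_max/T_min = cosh(S/(2a)) = 2.612508

a=23.014 sag=37.111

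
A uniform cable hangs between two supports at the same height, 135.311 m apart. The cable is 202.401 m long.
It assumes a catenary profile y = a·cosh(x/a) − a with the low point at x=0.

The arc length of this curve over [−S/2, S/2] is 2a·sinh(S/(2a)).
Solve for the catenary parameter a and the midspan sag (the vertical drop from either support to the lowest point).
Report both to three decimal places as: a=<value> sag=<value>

seed: a₀ = √(S³/(24(L−S))) = √(135.311³/(24·67.090)) = 39.225197
iter 1: u=1.724797  f(a)=+1.072e+01  f'(a)=-4.553e+00  a ← 39.225197 − (+1.072e+01/-4.553e+00) = 41.579023
iter 2: u=1.627155  f(a)=+1.040e+00  f'(a)=-3.708e+00  a ← 41.579023 − (+1.040e+00/-3.708e+00) = 41.859599
iter 3: u=1.616248  f(a)=+1.213e-02  f'(a)=-3.622e+00  a ← 41.859599 − (+1.213e-02/-3.622e+00) = 41.862949
iter 4: u=1.616119  f(a)=+1.693e-06  f'(a)=-3.621e+00  a ← 41.862949 − (+1.693e-06/-3.621e+00) = 41.862949
iter 5: u=1.616119  f(a)=+0.000e+00  f'(a)=-3.621e+00  a ← 41.862949 − (+0.000e+00/-3.621e+00) = 41.862949
converged: |Δa| < 1e-12 after 5 iterations
sag = a·(cosh(S/(2a)) − 1) = 41.862949·(cosh(1.616119) − 1) = 67.654391
T_max/T_min = cosh(S/(2a)) = 2.616092

a=41.863 sag=67.654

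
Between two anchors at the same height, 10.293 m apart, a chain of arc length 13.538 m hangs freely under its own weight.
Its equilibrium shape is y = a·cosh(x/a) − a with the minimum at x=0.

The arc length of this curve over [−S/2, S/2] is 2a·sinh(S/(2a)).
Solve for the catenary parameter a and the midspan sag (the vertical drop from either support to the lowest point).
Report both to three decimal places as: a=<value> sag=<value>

a=3.907 sag=3.908

seed: a₀ = √(S³/(24(L−S))) = √(10.293³/(24·3.245)) = 3.741967
iter 1: u=1.375346  f(a)=+3.211e-01  f'(a)=-2.085e+00  a ← 3.741967 − (+3.211e-01/-2.085e+00) = 3.895942
iter 2: u=1.320990  f(a)=+2.088e-02  f'(a)=-1.822e+00  a ← 3.895942 − (+2.088e-02/-1.822e+00) = 3.907402
iter 3: u=1.317116  f(a)=+1.019e-04  f'(a)=-1.804e+00  a ← 3.907402 − (+1.019e-04/-1.804e+00) = 3.907459
iter 4: u=1.317097  f(a)=+2.453e-09  f'(a)=-1.804e+00  a ← 3.907459 − (+2.453e-09/-1.804e+00) = 3.907459
iter 5: u=1.317097  f(a)=+3.553e-15  f'(a)=-1.804e+00  a ← 3.907459 − (+3.553e-15/-1.804e+00) = 3.907459
converged: |Δa| < 1e-12 after 5 iterations
sag = a·(cosh(S/(2a)) − 1) = 3.907459·(cosh(1.317097) − 1) = 3.908397
T_max/T_min = cosh(S/(2a)) = 2.000240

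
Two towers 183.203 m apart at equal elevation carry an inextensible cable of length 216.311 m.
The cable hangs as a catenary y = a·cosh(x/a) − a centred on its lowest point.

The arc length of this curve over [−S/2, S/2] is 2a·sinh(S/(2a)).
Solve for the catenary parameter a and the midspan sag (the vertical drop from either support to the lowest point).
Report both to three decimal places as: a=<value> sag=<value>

seed: a₀ = √(S³/(24(L−S))) = √(183.203³/(24·33.108)) = 87.968417
iter 1: u=1.041300  f(a)=+1.842e+00  f'(a)=-8.376e-01  a ← 87.968417 − (+1.842e+00/-8.376e-01) = 90.167646
iter 2: u=1.015902  f(a)=+7.134e-02  f'(a)=-7.738e-01  a ← 90.167646 − (+7.134e-02/-7.738e-01) = 90.259835
iter 3: u=1.014864  f(a)=+1.165e-04  f'(a)=-7.713e-01  a ← 90.259835 − (+1.165e-04/-7.713e-01) = 90.259986
iter 4: u=1.014863  f(a)=+3.122e-10  f'(a)=-7.713e-01  a ← 90.259986 − (+3.122e-10/-7.713e-01) = 90.259986
iter 5: u=1.014863  f(a)=-2.842e-14  f'(a)=-7.713e-01  a ← 90.259986 − (-2.842e-14/-7.713e-01) = 90.259986
converged: |Δa| < 1e-12 after 5 iterations
sag = a·(cosh(S/(2a)) − 1) = 90.259986·(cosh(1.014863) − 1) = 50.610441
T_max/T_min = cosh(S/(2a)) = 1.560718

a=90.260 sag=50.610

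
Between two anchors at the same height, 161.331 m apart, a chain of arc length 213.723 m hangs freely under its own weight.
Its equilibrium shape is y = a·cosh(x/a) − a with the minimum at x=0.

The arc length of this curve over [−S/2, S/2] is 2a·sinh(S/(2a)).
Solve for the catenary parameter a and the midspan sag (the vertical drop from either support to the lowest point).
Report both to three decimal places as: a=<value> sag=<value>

a=60.416 sag=62.342

seed: a₀ = √(S³/(24(L−S))) = √(161.331³/(24·52.392)) = 57.788128
iter 1: u=1.395884  f(a)=+5.348e+00  f'(a)=-2.192e+00  a ← 57.788128 − (+5.348e+00/-2.192e+00) = 60.227670
iter 2: u=1.339343  f(a)=+3.573e-01  f'(a)=-1.908e+00  a ← 60.227670 − (+3.573e-01/-1.908e+00) = 60.414913
iter 3: u=1.335192  f(a)=+1.847e-03  f'(a)=-1.888e+00  a ← 60.414913 − (+1.847e-03/-1.888e+00) = 60.415891
iter 4: u=1.335170  f(a)=+4.994e-08  f'(a)=-1.888e+00  a ← 60.415891 − (+4.994e-08/-1.888e+00) = 60.415891
iter 5: u=1.335170  f(a)=+5.684e-14  f'(a)=-1.888e+00  a ← 60.415891 − (+5.684e-14/-1.888e+00) = 60.415891
converged: |Δa| < 1e-12 after 5 iterations
sag = a·(cosh(S/(2a)) − 1) = 60.415891·(cosh(1.335170) − 1) = 62.341838
T_max/T_min = cosh(S/(2a)) = 2.031878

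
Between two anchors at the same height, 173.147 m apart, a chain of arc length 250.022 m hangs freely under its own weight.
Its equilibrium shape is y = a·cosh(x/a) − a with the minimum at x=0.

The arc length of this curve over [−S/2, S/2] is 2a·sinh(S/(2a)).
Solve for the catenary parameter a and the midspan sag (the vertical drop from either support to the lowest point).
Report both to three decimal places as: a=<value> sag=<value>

seed: a₀ = √(S³/(24(L−S))) = √(173.147³/(24·76.875)) = 53.042535
iter 1: u=1.632152  f(a)=+1.091e+01  f'(a)=-3.748e+00  a ← 53.042535 − (+1.091e+01/-3.748e+00) = 55.954372
iter 2: u=1.547216  f(a)=+9.631e-01  f'(a)=-3.113e+00  a ← 55.954372 − (+9.631e-01/-3.113e+00) = 56.263744
iter 3: u=1.538708  f(a)=+9.105e-03  f'(a)=-3.055e+00  a ← 56.263744 − (+9.105e-03/-3.055e+00) = 56.266724
iter 4: u=1.538627  f(a)=+8.307e-07  f'(a)=-3.054e+00  a ← 56.266724 − (+8.307e-07/-3.054e+00) = 56.266725
iter 5: u=1.538627  f(a)=+0.000e+00  f'(a)=-3.054e+00  a ← 56.266725 − (+0.000e+00/-3.054e+00) = 56.266725
converged: |Δa| < 1e-12 after 5 iterations
sag = a·(cosh(S/(2a)) − 1) = 56.266725·(cosh(1.538627) − 1) = 80.823371
T_max/T_min = cosh(S/(2a)) = 2.436433

a=56.267 sag=80.823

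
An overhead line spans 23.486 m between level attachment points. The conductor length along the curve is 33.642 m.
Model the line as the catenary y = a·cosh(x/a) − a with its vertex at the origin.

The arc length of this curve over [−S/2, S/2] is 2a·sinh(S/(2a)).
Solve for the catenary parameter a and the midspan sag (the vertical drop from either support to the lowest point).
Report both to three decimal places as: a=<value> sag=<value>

seed: a₀ = √(S³/(24(L−S))) = √(23.486³/(24·10.156)) = 7.290320
iter 1: u=1.610766  f(a)=+1.402e+00  f'(a)=-3.579e+00  a ← 7.290320 − (+1.402e+00/-3.579e+00) = 7.681988
iter 2: u=1.528641  f(a)=+1.209e-01  f'(a)=-2.986e+00  a ← 7.681988 − (+1.209e-01/-2.986e+00) = 7.722474
iter 3: u=1.520627  f(a)=+1.087e-03  f'(a)=-2.933e+00  a ← 7.722474 − (+1.087e-03/-2.933e+00) = 7.722844
iter 4: u=1.520554  f(a)=+8.954e-08  f'(a)=-2.932e+00  a ← 7.722844 − (+8.954e-08/-2.932e+00) = 7.722844
iter 5: u=1.520554  f(a)=+0.000e+00  f'(a)=-2.932e+00  a ← 7.722844 − (+0.000e+00/-2.932e+00) = 7.722844
converged: |Δa| < 1e-12 after 5 iterations
sag = a·(cosh(S/(2a)) − 1) = 7.722844·(cosh(1.520554) − 1) = 10.786298
T_max/T_min = cosh(S/(2a)) = 2.396674

a=7.723 sag=10.786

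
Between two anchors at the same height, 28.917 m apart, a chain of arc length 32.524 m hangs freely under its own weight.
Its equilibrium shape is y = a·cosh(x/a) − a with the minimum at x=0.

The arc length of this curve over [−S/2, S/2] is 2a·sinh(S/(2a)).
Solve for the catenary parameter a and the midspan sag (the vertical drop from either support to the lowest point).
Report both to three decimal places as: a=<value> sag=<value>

seed: a₀ = √(S³/(24(L−S))) = √(28.917³/(24·3.607)) = 16.712875
iter 1: u=0.865111  f(a)=+1.374e-01  f'(a)=-4.648e-01  a ← 16.712875 − (+1.374e-01/-4.648e-01) = 17.008487
iter 2: u=0.850076  f(a)=+3.730e-03  f'(a)=-4.399e-01  a ← 17.008487 − (+3.730e-03/-4.399e-01) = 17.016967
iter 3: u=0.849652  f(a)=+2.920e-06  f'(a)=-4.392e-01  a ← 17.016967 − (+2.920e-06/-4.392e-01) = 17.016974
iter 4: u=0.849652  f(a)=+1.798e-12  f'(a)=-4.392e-01  a ← 17.016974 − (+1.798e-12/-4.392e-01) = 17.016974
converged: |Δa| < 1e-12 after 4 iterations
sag = a·(cosh(S/(2a)) − 1) = 17.016974·(cosh(0.849652) − 1) = 6.520869
T_max/T_min = cosh(S/(2a)) = 1.383198

a=17.017 sag=6.521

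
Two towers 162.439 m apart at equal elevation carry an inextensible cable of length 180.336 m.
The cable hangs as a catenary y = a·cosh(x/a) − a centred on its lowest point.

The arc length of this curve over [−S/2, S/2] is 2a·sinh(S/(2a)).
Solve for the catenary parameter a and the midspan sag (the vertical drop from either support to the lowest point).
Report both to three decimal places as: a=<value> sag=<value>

a=101.505 sag=34.265

seed: a₀ = √(S³/(24(L−S))) = √(162.439³/(24·17.897)) = 99.894073
iter 1: u=0.813056  f(a)=+6.009e-01  f'(a)=-3.826e-01  a ← 99.894073 − (+6.009e-01/-3.826e-01) = 101.464877
iter 2: u=0.800469  f(a)=+1.447e-02  f'(a)=-3.644e-01  a ← 101.464877 − (+1.447e-02/-3.644e-01) = 101.504586
iter 3: u=0.800156  f(a)=+8.845e-06  f'(a)=-3.639e-01  a ← 101.504586 − (+8.845e-06/-3.639e-01) = 101.504610
iter 4: u=0.800156  f(a)=+3.268e-12  f'(a)=-3.639e-01  a ← 101.504610 − (+3.268e-12/-3.639e-01) = 101.504610
converged: |Δa| < 1e-12 after 4 iterations
sag = a·(cosh(S/(2a)) − 1) = 101.504610·(cosh(0.800156) − 1) = 34.265247
T_max/T_min = cosh(S/(2a)) = 1.337573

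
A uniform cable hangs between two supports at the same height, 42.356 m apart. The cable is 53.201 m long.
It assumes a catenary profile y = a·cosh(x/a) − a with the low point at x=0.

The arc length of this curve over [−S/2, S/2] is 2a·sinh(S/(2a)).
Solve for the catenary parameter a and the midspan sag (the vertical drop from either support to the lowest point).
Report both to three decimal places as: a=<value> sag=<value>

seed: a₀ = √(S³/(24(L−S))) = √(42.356³/(24·10.845)) = 17.086457
iter 1: u=1.239461  f(a)=+8.642e-01  f'(a)=-1.475e+00  a ← 17.086457 − (+8.642e-01/-1.475e+00) = 17.672154
iter 2: u=1.198382  f(a)=+4.642e-02  f'(a)=-1.321e+00  a ← 17.672154 − (+4.642e-02/-1.321e+00) = 17.707301
iter 3: u=1.196004  f(a)=+1.508e-04  f'(a)=-1.312e+00  a ← 17.707301 − (+1.508e-04/-1.312e+00) = 17.707416
iter 4: u=1.195996  f(a)=+1.602e-09  f'(a)=-1.312e+00  a ← 17.707416 − (+1.602e-09/-1.312e+00) = 17.707416
iter 5: u=1.195996  f(a)=-7.105e-15  f'(a)=-1.312e+00  a ← 17.707416 − (-7.105e-15/-1.312e+00) = 17.707416
converged: |Δa| < 1e-12 after 5 iterations
sag = a·(cosh(S/(2a)) − 1) = 17.707416·(cosh(1.195996) − 1) = 14.247852
T_max/T_min = cosh(S/(2a)) = 1.804626

a=17.707 sag=14.248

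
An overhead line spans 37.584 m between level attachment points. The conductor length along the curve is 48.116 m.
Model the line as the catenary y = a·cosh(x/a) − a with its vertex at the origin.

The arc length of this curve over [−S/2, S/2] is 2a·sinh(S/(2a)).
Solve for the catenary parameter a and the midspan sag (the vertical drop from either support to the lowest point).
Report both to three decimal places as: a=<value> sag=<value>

a=15.066 sag=13.320

seed: a₀ = √(S³/(24(L−S))) = √(37.584³/(24·10.532)) = 14.492505
iter 1: u=1.296670  f(a)=+9.217e-01  f'(a)=-1.713e+00  a ← 14.492505 − (+9.217e-01/-1.713e+00) = 15.030572
iter 2: u=1.250252  f(a)=+5.382e-02  f'(a)=-1.518e+00  a ← 15.030572 − (+5.382e-02/-1.518e+00) = 15.066019
iter 3: u=1.247310  f(a)=+2.087e-04  f'(a)=-1.506e+00  a ← 15.066019 − (+2.087e-04/-1.506e+00) = 15.066158
iter 4: u=1.247299  f(a)=+3.163e-09  f'(a)=-1.506e+00  a ← 15.066158 − (+3.163e-09/-1.506e+00) = 15.066158
iter 5: u=1.247299  f(a)=+7.105e-15  f'(a)=-1.506e+00  a ← 15.066158 − (+7.105e-15/-1.506e+00) = 15.066158
converged: |Δa| < 1e-12 after 5 iterations
sag = a·(cosh(S/(2a)) − 1) = 15.066158·(cosh(1.247299) − 1) = 13.320044
T_max/T_min = cosh(S/(2a)) = 1.884104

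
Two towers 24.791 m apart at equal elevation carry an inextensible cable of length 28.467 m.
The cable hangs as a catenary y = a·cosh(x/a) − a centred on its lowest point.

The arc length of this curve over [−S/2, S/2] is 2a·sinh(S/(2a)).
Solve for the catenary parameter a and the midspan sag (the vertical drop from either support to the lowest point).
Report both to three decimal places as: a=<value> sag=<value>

seed: a₀ = √(S³/(24(L−S))) = √(24.791³/(24·3.676)) = 13.141583
iter 1: u=0.943227  f(a)=+1.670e-01  f'(a)=-6.108e-01  a ← 13.141583 − (+1.670e-01/-6.108e-01) = 13.415032
iter 2: u=0.924001  f(a)=+5.356e-03  f'(a)=-5.722e-01  a ← 13.415032 − (+5.356e-03/-5.722e-01) = 13.424392
iter 3: u=0.923357  f(a)=+5.911e-06  f'(a)=-5.710e-01  a ← 13.424392 − (+5.911e-06/-5.710e-01) = 13.424402
iter 4: u=0.923356  f(a)=+7.219e-12  f'(a)=-5.710e-01  a ← 13.424402 − (+7.219e-12/-5.710e-01) = 13.424402
converged: |Δa| < 1e-12 after 4 iterations
sag = a·(cosh(S/(2a)) − 1) = 13.424402·(cosh(0.923356) − 1) = 6.141054
T_max/T_min = cosh(S/(2a)) = 1.457455

a=13.424 sag=6.141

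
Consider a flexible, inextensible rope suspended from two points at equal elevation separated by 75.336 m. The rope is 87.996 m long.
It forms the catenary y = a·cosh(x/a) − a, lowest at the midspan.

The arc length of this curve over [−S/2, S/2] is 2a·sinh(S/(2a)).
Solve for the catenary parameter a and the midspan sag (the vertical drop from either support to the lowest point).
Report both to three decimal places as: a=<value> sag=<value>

a=38.424 sag=19.990

seed: a₀ = √(S³/(24(L−S))) = √(75.336³/(24·12.660)) = 37.512962
iter 1: u=1.004133  f(a)=+6.538e-01  f'(a)=-7.455e-01  a ← 37.512962 − (+6.538e-01/-7.455e-01) = 38.389910
iter 2: u=0.981195  f(a)=+2.363e-02  f'(a)=-6.925e-01  a ← 38.389910 − (+2.363e-02/-6.925e-01) = 38.424030
iter 3: u=0.980324  f(a)=+3.342e-05  f'(a)=-6.906e-01  a ← 38.424030 − (+3.342e-05/-6.906e-01) = 38.424078
iter 4: u=0.980323  f(a)=+6.710e-11  f'(a)=-6.906e-01  a ← 38.424078 − (+6.710e-11/-6.906e-01) = 38.424078
iter 5: u=0.980323  f(a)=-1.421e-14  f'(a)=-6.906e-01  a ← 38.424078 − (-1.421e-14/-6.906e-01) = 38.424078
converged: |Δa| < 1e-12 after 5 iterations
sag = a·(cosh(S/(2a)) − 1) = 38.424078·(cosh(0.980323) − 1) = 19.990250
T_max/T_min = cosh(S/(2a)) = 1.520253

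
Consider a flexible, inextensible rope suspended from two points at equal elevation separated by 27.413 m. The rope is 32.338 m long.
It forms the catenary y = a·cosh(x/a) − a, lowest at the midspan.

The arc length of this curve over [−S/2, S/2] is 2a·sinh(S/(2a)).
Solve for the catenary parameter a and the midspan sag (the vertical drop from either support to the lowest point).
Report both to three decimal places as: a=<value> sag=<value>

a=13.544 sag=7.548

seed: a₀ = √(S³/(24(L−S))) = √(27.413³/(24·4.925)) = 13.201586
iter 1: u=1.038246  f(a)=+2.724e-01  f'(a)=-8.297e-01  a ← 13.201586 − (+2.724e-01/-8.297e-01) = 13.529848
iter 2: u=1.013056  f(a)=+1.049e-02  f'(a)=-7.669e-01  a ← 13.529848 − (+1.049e-02/-7.669e-01) = 13.543526
iter 3: u=1.012033  f(a)=+1.694e-05  f'(a)=-7.644e-01  a ← 13.543526 − (+1.694e-05/-7.644e-01) = 13.543548
iter 4: u=1.012032  f(a)=+4.432e-11  f'(a)=-7.644e-01  a ← 13.543548 − (+4.432e-11/-7.644e-01) = 13.543548
iter 5: u=1.012032  f(a)=+0.000e+00  f'(a)=-7.644e-01  a ← 13.543548 − (+0.000e+00/-7.644e-01) = 13.543548
converged: |Δa| < 1e-12 after 5 iterations
sag = a·(cosh(S/(2a)) − 1) = 13.543548·(cosh(1.012032) − 1) = 7.548257
T_max/T_min = cosh(S/(2a)) = 1.557332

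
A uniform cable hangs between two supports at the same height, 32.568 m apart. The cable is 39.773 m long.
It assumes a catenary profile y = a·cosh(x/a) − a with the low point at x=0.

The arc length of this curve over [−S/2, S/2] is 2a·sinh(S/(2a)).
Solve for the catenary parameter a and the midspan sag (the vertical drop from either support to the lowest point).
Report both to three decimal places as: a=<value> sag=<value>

a=14.581 sag=10.078

seed: a₀ = √(S³/(24(L−S))) = √(32.568³/(24·7.205)) = 14.133965
iter 1: u=1.152118  f(a)=+4.936e-01  f'(a)=-1.161e+00  a ← 14.133965 − (+4.936e-01/-1.161e+00) = 14.558941
iter 2: u=1.118488  f(a)=+2.314e-02  f'(a)=-1.055e+00  a ← 14.558941 − (+2.314e-02/-1.055e+00) = 14.580874
iter 3: u=1.116805  f(a)=+5.637e-05  f'(a)=-1.050e+00  a ← 14.580874 − (+5.637e-05/-1.050e+00) = 14.580928
iter 4: u=1.116801  f(a)=+3.364e-10  f'(a)=-1.050e+00  a ← 14.580928 − (+3.364e-10/-1.050e+00) = 14.580928
iter 5: u=1.116801  f(a)=+7.105e-15  f'(a)=-1.050e+00  a ← 14.580928 − (+7.105e-15/-1.050e+00) = 14.580928
converged: |Δa| < 1e-12 after 5 iterations
sag = a·(cosh(S/(2a)) − 1) = 14.580928·(cosh(1.116801) − 1) = 10.078276
T_max/T_min = cosh(S/(2a)) = 1.691196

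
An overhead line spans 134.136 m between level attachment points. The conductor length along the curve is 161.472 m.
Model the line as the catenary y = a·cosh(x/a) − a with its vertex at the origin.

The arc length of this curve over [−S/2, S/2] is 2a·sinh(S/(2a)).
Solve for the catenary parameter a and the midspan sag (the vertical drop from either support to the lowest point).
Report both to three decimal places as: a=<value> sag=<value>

a=62.425 sag=39.630

seed: a₀ = √(S³/(24(L−S))) = √(134.136³/(24·27.336)) = 60.651972
iter 1: u=1.105784  f(a)=+1.721e+00  f'(a)=-1.017e+00  a ← 60.651972 − (+1.721e+00/-1.017e+00) = 62.344717
iter 2: u=1.075761  f(a)=+7.467e-02  f'(a)=-9.301e-01  a ← 62.344717 − (+7.467e-02/-9.301e-01) = 62.425000
iter 3: u=1.074377  f(a)=+1.547e-04  f'(a)=-9.262e-01  a ← 62.425000 − (+1.547e-04/-9.262e-01) = 62.425167
iter 4: u=1.074374  f(a)=+6.673e-10  f'(a)=-9.262e-01  a ← 62.425167 − (+6.673e-10/-9.262e-01) = 62.425167
iter 5: u=1.074374  f(a)=+0.000e+00  f'(a)=-9.262e-01  a ← 62.425167 − (+0.000e+00/-9.262e-01) = 62.425167
converged: |Δa| < 1e-12 after 5 iterations
sag = a·(cosh(S/(2a)) − 1) = 62.425167·(cosh(1.074374) − 1) = 39.629736
T_max/T_min = cosh(S/(2a)) = 1.634836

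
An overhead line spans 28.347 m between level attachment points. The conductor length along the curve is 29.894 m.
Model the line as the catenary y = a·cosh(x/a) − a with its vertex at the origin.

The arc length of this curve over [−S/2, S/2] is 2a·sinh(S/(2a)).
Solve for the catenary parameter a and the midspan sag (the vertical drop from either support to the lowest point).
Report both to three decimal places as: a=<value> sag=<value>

a=24.969 sag=4.132

seed: a₀ = √(S³/(24(L−S))) = √(28.347³/(24·1.547)) = 24.769080
iter 1: u=0.572226  f(a)=+2.553e-02  f'(a)=-1.291e-01  a ← 24.769080 − (+2.553e-02/-1.291e-01) = 24.966876
iter 2: u=0.567692  f(a)=+3.090e-04  f'(a)=-1.259e-01  a ← 24.966876 − (+3.090e-04/-1.259e-01) = 24.969330
iter 3: u=0.567636  f(a)=+4.651e-08  f'(a)=-1.259e-01  a ← 24.969330 − (+4.651e-08/-1.259e-01) = 24.969330
iter 4: u=0.567636  f(a)=+3.553e-15  f'(a)=-1.259e-01  a ← 24.969330 − (+3.553e-15/-1.259e-01) = 24.969330
converged: |Δa| < 1e-12 after 4 iterations
sag = a·(cosh(S/(2a)) − 1) = 24.969330·(cosh(0.567636) − 1) = 4.131877
T_max/T_min = cosh(S/(2a)) = 1.165478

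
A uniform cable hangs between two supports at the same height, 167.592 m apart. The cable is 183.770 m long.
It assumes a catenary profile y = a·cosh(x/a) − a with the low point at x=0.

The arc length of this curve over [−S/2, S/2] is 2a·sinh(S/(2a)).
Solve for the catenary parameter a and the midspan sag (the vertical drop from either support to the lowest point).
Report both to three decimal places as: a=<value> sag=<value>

seed: a₀ = √(S³/(24(L−S))) = √(167.592³/(24·16.178)) = 110.106229
iter 1: u=0.761047  f(a)=+4.750e-01  f'(a)=-3.112e-01  a ← 110.106229 − (+4.750e-01/-3.112e-01) = 111.632463
iter 2: u=0.750642  f(a)=+1.006e-02  f'(a)=-2.982e-01  a ← 111.632463 − (+1.006e-02/-2.982e-01) = 111.666192
iter 3: u=0.750415  f(a)=+4.725e-06  f'(a)=-2.979e-01  a ← 111.666192 − (+4.725e-06/-2.979e-01) = 111.666208
iter 4: u=0.750415  f(a)=+1.023e-12  f'(a)=-2.979e-01  a ← 111.666208 − (+1.023e-12/-2.979e-01) = 111.666208
converged: |Δa| < 1e-12 after 4 iterations
sag = a·(cosh(S/(2a)) − 1) = 111.666208·(cosh(0.750415) − 1) = 32.944287
T_max/T_min = cosh(S/(2a)) = 1.295025

a=111.666 sag=32.944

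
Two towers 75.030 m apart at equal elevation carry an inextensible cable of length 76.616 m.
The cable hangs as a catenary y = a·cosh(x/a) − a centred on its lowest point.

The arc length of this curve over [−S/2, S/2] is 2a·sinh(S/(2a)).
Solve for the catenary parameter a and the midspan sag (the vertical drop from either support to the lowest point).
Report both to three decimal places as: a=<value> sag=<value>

a=105.673 sag=6.729

seed: a₀ = √(S³/(24(L−S))) = √(75.030³/(24·1.586)) = 105.340459
iter 1: u=0.356131  f(a)=+1.009e-02  f'(a)=-3.050e-02  a ← 105.340459 − (+1.009e-02/-3.050e-02) = 105.671261
iter 2: u=0.355016  f(a)=+4.772e-05  f'(a)=-3.021e-02  a ← 105.671261 − (+4.772e-05/-3.021e-02) = 105.672841
iter 3: u=0.355011  f(a)=+1.079e-09  f'(a)=-3.021e-02  a ← 105.672841 − (+1.079e-09/-3.021e-02) = 105.672841
iter 4: u=0.355011  f(a)=-1.421e-14  f'(a)=-3.021e-02  a ← 105.672841 − (-1.421e-14/-3.021e-02) = 105.672841
converged: |Δa| < 1e-12 after 4 iterations
sag = a·(cosh(S/(2a)) − 1) = 105.672841·(cosh(0.355011) − 1) = 6.729348
T_max/T_min = cosh(S/(2a)) = 1.063681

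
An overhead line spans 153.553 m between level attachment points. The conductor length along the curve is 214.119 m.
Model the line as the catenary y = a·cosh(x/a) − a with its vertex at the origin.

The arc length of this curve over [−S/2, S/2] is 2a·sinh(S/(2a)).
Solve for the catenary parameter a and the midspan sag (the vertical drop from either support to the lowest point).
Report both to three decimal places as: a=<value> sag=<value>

a=52.628 sag=66.668

seed: a₀ = √(S³/(24(L−S))) = √(153.553³/(24·60.566)) = 49.907681
iter 1: u=1.538370  f(a)=+7.584e+00  f'(a)=-3.052e+00  a ← 49.907681 − (+7.584e+00/-3.052e+00) = 52.392439
iter 2: u=1.465412  f(a)=+6.032e-01  f'(a)=-2.584e+00  a ← 52.392439 − (+6.032e-01/-2.584e+00) = 52.625835
iter 3: u=1.458913  f(a)=+4.544e-03  f'(a)=-2.546e+00  a ← 52.625835 − (+4.544e-03/-2.546e+00) = 52.627620
iter 4: u=1.458863  f(a)=+2.622e-07  f'(a)=-2.545e+00  a ← 52.627620 − (+2.622e-07/-2.545e+00) = 52.627620
iter 5: u=1.458863  f(a)=+0.000e+00  f'(a)=-2.545e+00  a ← 52.627620 − (+0.000e+00/-2.545e+00) = 52.627620
converged: |Δa| < 1e-12 after 5 iterations
sag = a·(cosh(S/(2a)) − 1) = 52.627620·(cosh(1.458863) − 1) = 66.667824
T_max/T_min = cosh(S/(2a)) = 2.266784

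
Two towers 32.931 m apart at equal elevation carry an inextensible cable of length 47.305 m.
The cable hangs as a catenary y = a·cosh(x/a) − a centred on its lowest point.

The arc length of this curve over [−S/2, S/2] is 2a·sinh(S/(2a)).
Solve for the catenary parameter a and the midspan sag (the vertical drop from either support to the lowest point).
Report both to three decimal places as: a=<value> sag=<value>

seed: a₀ = √(S³/(24(L−S))) = √(32.931³/(24·14.374)) = 10.174497
iter 1: u=1.618311  f(a)=+2.004e+00  f'(a)=-3.638e+00  a ← 10.174497 − (+2.004e+00/-3.638e+00) = 10.725317
iter 2: u=1.535199  f(a)=+1.742e-01  f'(a)=-3.031e+00  a ← 10.725317 − (+1.742e-01/-3.031e+00) = 10.782811
iter 3: u=1.527014  f(a)=+1.594e-03  f'(a)=-2.975e+00  a ← 10.782811 − (+1.594e-03/-2.975e+00) = 10.783347
iter 4: u=1.526938  f(a)=+1.362e-07  f'(a)=-2.975e+00  a ← 10.783347 − (+1.362e-07/-2.975e+00) = 10.783347
iter 5: u=1.526938  f(a)=+7.105e-15  f'(a)=-2.975e+00  a ← 10.783347 − (+7.105e-15/-2.975e+00) = 10.783347
converged: |Δa| < 1e-12 after 5 iterations
sag = a·(cosh(S/(2a)) − 1) = 10.783347·(cosh(1.526938) − 1) = 15.211293
T_max/T_min = cosh(S/(2a)) = 2.410628

a=10.783 sag=15.211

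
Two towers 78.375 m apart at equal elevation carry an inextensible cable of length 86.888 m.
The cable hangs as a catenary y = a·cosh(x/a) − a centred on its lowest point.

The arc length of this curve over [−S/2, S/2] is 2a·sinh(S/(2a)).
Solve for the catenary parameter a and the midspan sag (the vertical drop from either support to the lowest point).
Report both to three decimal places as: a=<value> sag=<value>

a=49.314 sag=16.407

seed: a₀ = √(S³/(24(L−S))) = √(78.375³/(24·8.513)) = 48.542193
iter 1: u=0.807287  f(a)=+2.817e-01  f'(a)=-3.741e-01  a ← 48.542193 − (+2.817e-01/-3.741e-01) = 49.295234
iter 2: u=0.794955  f(a)=+6.690e-03  f'(a)=-3.566e-01  a ← 49.295234 − (+6.690e-03/-3.566e-01) = 49.313996
iter 3: u=0.794653  f(a)=+3.975e-06  f'(a)=-3.561e-01  a ← 49.313996 − (+3.975e-06/-3.561e-01) = 49.314007
iter 4: u=0.794653  f(a)=+1.421e-12  f'(a)=-3.561e-01  a ← 49.314007 − (+1.421e-12/-3.561e-01) = 49.314007
converged: |Δa| < 1e-12 after 4 iterations
sag = a·(cosh(S/(2a)) − 1) = 49.314007·(cosh(0.794653) − 1) = 16.407013
T_max/T_min = cosh(S/(2a)) = 1.332705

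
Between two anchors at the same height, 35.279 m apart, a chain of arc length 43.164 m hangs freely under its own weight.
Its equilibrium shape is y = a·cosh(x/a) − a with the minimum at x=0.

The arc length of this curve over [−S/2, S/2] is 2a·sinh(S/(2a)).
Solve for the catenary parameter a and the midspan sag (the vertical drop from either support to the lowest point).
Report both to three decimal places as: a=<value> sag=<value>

seed: a₀ = √(S³/(24(L−S))) = √(35.279³/(24·7.885)) = 15.232386
iter 1: u=1.158026  f(a)=+5.459e-01  f'(a)=-1.181e+00  a ← 15.232386 − (+5.459e-01/-1.181e+00) = 15.694640
iter 2: u=1.123919  f(a)=+2.584e-02  f'(a)=-1.072e+00  a ← 15.694640 − (+2.584e-02/-1.072e+00) = 15.718750
iter 3: u=1.122195  f(a)=+6.423e-05  f'(a)=-1.066e+00  a ← 15.718750 − (+6.423e-05/-1.066e+00) = 15.718810
iter 4: u=1.122191  f(a)=+3.992e-10  f'(a)=-1.066e+00  a ← 15.718810 − (+3.992e-10/-1.066e+00) = 15.718810
iter 5: u=1.122191  f(a)=+0.000e+00  f'(a)=-1.066e+00  a ← 15.718810 − (+0.000e+00/-1.066e+00) = 15.718810
converged: |Δa| < 1e-12 after 5 iterations
sag = a·(cosh(S/(2a)) − 1) = 15.718810·(cosh(1.122191) − 1) = 10.980698
T_max/T_min = cosh(S/(2a)) = 1.698571

a=15.719 sag=10.981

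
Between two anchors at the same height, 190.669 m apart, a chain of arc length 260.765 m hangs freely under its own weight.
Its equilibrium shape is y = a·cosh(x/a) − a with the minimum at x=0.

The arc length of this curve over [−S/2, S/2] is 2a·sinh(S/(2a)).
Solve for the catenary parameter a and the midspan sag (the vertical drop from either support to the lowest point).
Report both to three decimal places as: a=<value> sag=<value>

seed: a₀ = √(S³/(24(L−S))) = √(190.669³/(24·70.096)) = 64.190077
iter 1: u=1.485191  f(a)=+8.150e+00  f'(a)=-2.705e+00  a ← 64.190077 − (+8.150e+00/-2.705e+00) = 67.202518
iter 2: u=1.418615  f(a)=+6.088e-01  f'(a)=-2.315e+00  a ← 67.202518 − (+6.088e-01/-2.315e+00) = 67.465515
iter 3: u=1.413085  f(a)=+4.004e-03  f'(a)=-2.285e+00  a ← 67.465515 − (+4.004e-03/-2.285e+00) = 67.467268
iter 4: u=1.413048  f(a)=+1.757e-07  f'(a)=-2.284e+00  a ← 67.467268 − (+1.757e-07/-2.284e+00) = 67.467268
iter 5: u=1.413048  f(a)=-5.684e-14  f'(a)=-2.284e+00  a ← 67.467268 − (-5.684e-14/-2.284e+00) = 67.467268
converged: |Δa| < 1e-12 after 5 iterations
sag = a·(cosh(S/(2a)) − 1) = 67.467268·(cosh(1.413048) − 1) = 79.336780
T_max/T_min = cosh(S/(2a)) = 2.175930

a=67.467 sag=79.337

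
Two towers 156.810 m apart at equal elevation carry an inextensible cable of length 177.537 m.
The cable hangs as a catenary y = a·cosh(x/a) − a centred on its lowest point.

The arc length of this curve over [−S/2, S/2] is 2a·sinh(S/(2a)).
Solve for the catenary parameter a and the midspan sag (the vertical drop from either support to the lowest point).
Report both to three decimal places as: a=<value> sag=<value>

a=89.736 sag=36.488

seed: a₀ = √(S³/(24(L−S))) = √(156.810³/(24·20.727)) = 88.041369
iter 1: u=0.890547  f(a)=+8.376e-01  f'(a)=-5.093e-01  a ← 88.041369 − (+8.376e-01/-5.093e-01) = 89.686092
iter 2: u=0.874216  f(a)=+2.405e-02  f'(a)=-4.804e-01  a ← 89.686092 − (+2.405e-02/-4.804e-01) = 89.736149
iter 3: u=0.873728  f(a)=+2.112e-05  f'(a)=-4.796e-01  a ← 89.736149 − (+2.112e-05/-4.796e-01) = 89.736193
iter 4: u=0.873728  f(a)=+1.629e-11  f'(a)=-4.796e-01  a ← 89.736193 − (+1.629e-11/-4.796e-01) = 89.736193
converged: |Δa| < 1e-12 after 4 iterations
sag = a·(cosh(S/(2a)) − 1) = 89.736193·(cosh(0.873728) − 1) = 36.487541
T_max/T_min = cosh(S/(2a)) = 1.406609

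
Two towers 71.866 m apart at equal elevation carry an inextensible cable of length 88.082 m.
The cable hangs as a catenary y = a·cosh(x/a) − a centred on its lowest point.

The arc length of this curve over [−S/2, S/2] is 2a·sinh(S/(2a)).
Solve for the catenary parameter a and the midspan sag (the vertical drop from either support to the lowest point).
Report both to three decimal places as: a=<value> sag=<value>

seed: a₀ = √(S³/(24(L−S))) = √(71.866³/(24·16.216)) = 30.882164
iter 1: u=1.163552  f(a)=+1.134e+00  f'(a)=-1.199e+00  a ← 30.882164 − (+1.134e+00/-1.199e+00) = 31.827426
iter 2: u=1.128995  f(a)=+5.414e-02  f'(a)=-1.087e+00  a ← 31.827426 − (+5.414e-02/-1.087e+00) = 31.877214
iter 3: u=1.127232  f(a)=+1.371e-04  f'(a)=-1.082e+00  a ← 31.877214 − (+1.371e-04/-1.082e+00) = 31.877341
iter 4: u=1.127227  f(a)=+8.849e-10  f'(a)=-1.082e+00  a ← 31.877341 − (+8.849e-10/-1.082e+00) = 31.877341
iter 5: u=1.127227  f(a)=+0.000e+00  f'(a)=-1.082e+00  a ← 31.877341 − (+0.000e+00/-1.082e+00) = 31.877341
converged: |Δa| < 1e-12 after 5 iterations
sag = a·(cosh(S/(2a)) − 1) = 31.877341·(cosh(1.127227) − 1) = 22.489695
T_max/T_min = cosh(S/(2a)) = 1.705507

a=31.877 sag=22.490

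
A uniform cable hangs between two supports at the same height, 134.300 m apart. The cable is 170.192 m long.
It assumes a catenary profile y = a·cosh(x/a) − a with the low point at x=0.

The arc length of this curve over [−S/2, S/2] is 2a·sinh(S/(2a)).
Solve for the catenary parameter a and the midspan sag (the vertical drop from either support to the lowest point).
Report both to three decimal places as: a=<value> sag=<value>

seed: a₀ = √(S³/(24(L−S))) = √(134.300³/(24·35.892)) = 53.028528
iter 1: u=1.266300  f(a)=+2.990e+00  f'(a)=-1.584e+00  a ← 53.028528 − (+2.990e+00/-1.584e+00) = 54.916690
iter 2: u=1.222761  f(a)=+1.671e-01  f'(a)=-1.411e+00  a ← 54.916690 − (+1.671e-01/-1.411e+00) = 55.035127
iter 3: u=1.220130  f(a)=+5.905e-04  f'(a)=-1.401e+00  a ← 55.035127 − (+5.905e-04/-1.401e+00) = 55.035548
iter 4: u=1.220120  f(a)=+7.428e-09  f'(a)=-1.401e+00  a ← 55.035548 − (+7.428e-09/-1.401e+00) = 55.035548
iter 5: u=1.220120  f(a)=-2.842e-14  f'(a)=-1.401e+00  a ← 55.035548 − (-2.842e-14/-1.401e+00) = 55.035548
converged: |Δa| < 1e-12 after 5 iterations
sag = a·(cosh(S/(2a)) − 1) = 55.035548·(cosh(1.220120) − 1) = 46.306648
T_max/T_min = cosh(S/(2a)) = 1.841395

a=55.036 sag=46.307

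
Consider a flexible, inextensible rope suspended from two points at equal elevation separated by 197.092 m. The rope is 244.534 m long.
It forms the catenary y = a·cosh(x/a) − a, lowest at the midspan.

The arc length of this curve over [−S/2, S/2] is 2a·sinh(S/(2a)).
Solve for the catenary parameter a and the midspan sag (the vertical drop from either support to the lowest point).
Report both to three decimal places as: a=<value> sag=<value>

seed: a₀ = √(S³/(24(L−S))) = √(197.092³/(24·47.442)) = 82.000477
iter 1: u=1.201773  f(a)=+3.546e+00  f'(a)=-1.333e+00  a ← 82.000477 − (+3.546e+00/-1.333e+00) = 84.660566
iter 2: u=1.164013  f(a)=+1.799e-01  f'(a)=-1.201e+00  a ← 84.660566 − (+1.799e-01/-1.201e+00) = 84.810335
iter 3: u=1.161957  f(a)=+5.175e-04  f'(a)=-1.194e+00  a ← 84.810335 − (+5.175e-04/-1.194e+00) = 84.810768
iter 4: u=1.161952  f(a)=+4.310e-09  f'(a)=-1.194e+00  a ← 84.810768 − (+4.310e-09/-1.194e+00) = 84.810768
iter 5: u=1.161952  f(a)=-2.842e-14  f'(a)=-1.194e+00  a ← 84.810768 − (-2.842e-14/-1.194e+00) = 84.810768
converged: |Δa| < 1e-12 after 5 iterations
sag = a·(cosh(S/(2a)) − 1) = 84.810768·(cosh(1.161952) − 1) = 63.991402
T_max/T_min = cosh(S/(2a)) = 1.754520

a=84.811 sag=63.991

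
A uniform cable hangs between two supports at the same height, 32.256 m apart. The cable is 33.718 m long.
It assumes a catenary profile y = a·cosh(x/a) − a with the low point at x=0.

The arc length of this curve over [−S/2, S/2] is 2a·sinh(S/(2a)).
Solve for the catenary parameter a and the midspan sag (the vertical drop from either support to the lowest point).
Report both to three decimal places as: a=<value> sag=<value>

a=31.135 sag=4.271

seed: a₀ = √(S³/(24(L−S))) = √(32.256³/(24·1.462)) = 30.926905
iter 1: u=0.521488  f(a)=+2.001e-02  f'(a)=-9.714e-02  a ← 30.926905 − (+2.001e-02/-9.714e-02) = 31.132879
iter 2: u=0.518038  f(a)=+2.017e-04  f'(a)=-9.519e-02  a ← 31.132879 − (+2.017e-04/-9.519e-02) = 31.134998
iter 3: u=0.518002  f(a)=+2.095e-08  f'(a)=-9.517e-02  a ← 31.134998 − (+2.095e-08/-9.517e-02) = 31.134998
iter 4: u=0.518002  f(a)=-7.105e-15  f'(a)=-9.517e-02  a ← 31.134998 − (-7.105e-15/-9.517e-02) = 31.134998
converged: |Δa| < 1e-12 after 4 iterations
sag = a·(cosh(S/(2a)) − 1) = 31.134998·(cosh(0.518002) − 1) = 4.271414
T_max/T_min = cosh(S/(2a)) = 1.137190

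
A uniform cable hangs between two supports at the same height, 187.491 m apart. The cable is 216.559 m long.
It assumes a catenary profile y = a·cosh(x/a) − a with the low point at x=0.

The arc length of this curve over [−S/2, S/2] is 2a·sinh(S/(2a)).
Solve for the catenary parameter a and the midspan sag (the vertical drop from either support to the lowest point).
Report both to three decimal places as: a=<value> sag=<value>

a=99.382 sag=47.592

seed: a₀ = √(S³/(24(L−S))) = √(187.491³/(24·29.068)) = 97.198025
iter 1: u=0.964479  f(a)=+1.382e+00  f'(a)=-6.556e-01  a ← 97.198025 − (+1.382e+00/-6.556e-01) = 99.306379
iter 2: u=0.944003  f(a)=+4.626e-02  f'(a)=-6.124e-01  a ← 99.306379 − (+4.626e-02/-6.124e-01) = 99.381909
iter 3: u=0.943285  f(a)=+5.577e-05  f'(a)=-6.109e-01  a ← 99.381909 − (+5.577e-05/-6.109e-01) = 99.382000
iter 4: u=0.943284  f(a)=+8.126e-11  f'(a)=-6.109e-01  a ← 99.382000 − (+8.126e-11/-6.109e-01) = 99.382000
iter 5: u=0.943284  f(a)=+8.527e-14  f'(a)=-6.109e-01  a ← 99.382000 − (+8.527e-14/-6.109e-01) = 99.382000
converged: |Δa| < 1e-12 after 5 iterations
sag = a·(cosh(S/(2a)) − 1) = 99.382000·(cosh(0.943284) − 1) = 47.591576
T_max/T_min = cosh(S/(2a)) = 1.478875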